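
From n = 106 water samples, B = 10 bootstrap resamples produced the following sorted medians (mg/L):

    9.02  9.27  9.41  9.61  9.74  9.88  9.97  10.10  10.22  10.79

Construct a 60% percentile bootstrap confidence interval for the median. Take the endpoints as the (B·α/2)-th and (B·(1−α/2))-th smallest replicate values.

(9.27, 10.10)

α = 0.40; lower rank = 10 × 0.200 = 2; upper rank = 10 × 0.800 = 8.
The 2nd smallest replicate is 9.27; the 8th is 10.10.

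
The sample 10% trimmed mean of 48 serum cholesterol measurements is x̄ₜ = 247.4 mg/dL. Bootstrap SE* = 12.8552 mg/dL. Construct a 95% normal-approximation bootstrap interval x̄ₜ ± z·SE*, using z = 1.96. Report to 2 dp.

(222.20, 272.60)

Margin = 1.96 × 12.8552 = 25.196
Interval: 247.4 ± 25.196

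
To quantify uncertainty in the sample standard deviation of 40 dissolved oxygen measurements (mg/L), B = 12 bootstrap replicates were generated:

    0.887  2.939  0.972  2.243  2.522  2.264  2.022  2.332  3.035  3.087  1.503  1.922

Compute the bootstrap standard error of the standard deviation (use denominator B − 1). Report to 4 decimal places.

SE* = 0.7352

Bootstrap SE is the standard deviation of the 12 replicate standard deviations.
Mean of replicates: (0.887 + 2.939 + 0.972 + 2.243 + 2.522 + 2.264 + 2.022 + 2.332 + 3.035 + 3.087 + 1.503 + 1.922) / 12 = 25.72800 / 12 = 2.14400
Sum of squared deviations: (−1.25700)² + (+0.79500)² + (−1.17200)² + (+0.09900)² + (+0.37800)² + (+0.12000)² + (−0.12200)² + (+0.18800)² + (+0.89100)² + (+0.94300)² + (−0.64100)² + (−0.22200)² = 5.94627
Variance = 5.94627 / 11 = 0.54057
SE* = √0.54057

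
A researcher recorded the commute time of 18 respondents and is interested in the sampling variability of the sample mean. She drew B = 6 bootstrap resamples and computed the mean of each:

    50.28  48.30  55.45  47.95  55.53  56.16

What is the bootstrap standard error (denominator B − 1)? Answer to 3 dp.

Bootstrap SE is the standard deviation of the 6 replicate means.
Mean of replicates: (50.28 + 48.30 + 55.45 + 47.95 + 55.53 + 56.16) / 6 = 313.6700 / 6 = 52.2783
Sum of squared deviations: (−1.9983)² + (−3.9783)² + (+3.1717)² + (−4.3283)² + (+3.2517)² + (+3.8817)² = 74.2551
Variance = 74.2551 / 5 = 14.8510
SE* = √14.8510

SE* = 3.854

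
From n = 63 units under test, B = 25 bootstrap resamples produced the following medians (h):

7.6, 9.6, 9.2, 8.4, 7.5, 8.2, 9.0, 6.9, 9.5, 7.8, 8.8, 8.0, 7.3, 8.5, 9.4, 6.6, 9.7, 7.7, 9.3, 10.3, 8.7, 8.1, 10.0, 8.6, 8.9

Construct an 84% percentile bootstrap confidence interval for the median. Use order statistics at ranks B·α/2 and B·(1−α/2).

(6.9, 9.7)

Sorted replicates: 6.6, 6.9, 7.3, 7.5, 7.6, 7.7, 7.8, 8.0, 8.1, 8.2, 8.4, 8.5, 8.6, 8.7, 8.8, 8.9, 9.0, 9.2, 9.3, 9.4, 9.5, 9.6, 9.7, 10.0, 10.3
α = 0.16; lower rank = 25 × 0.080 = 2; upper rank = 25 × 0.920 = 23.
The 2nd smallest replicate is 6.9; the 23rd is 9.7.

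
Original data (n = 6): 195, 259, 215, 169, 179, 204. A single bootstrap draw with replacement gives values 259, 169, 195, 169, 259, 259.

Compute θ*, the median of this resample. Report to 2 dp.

Sorted: 169, 169, 195, 259, 259, 259
Median = average of the two middle values = 227.00

θ* = 227.00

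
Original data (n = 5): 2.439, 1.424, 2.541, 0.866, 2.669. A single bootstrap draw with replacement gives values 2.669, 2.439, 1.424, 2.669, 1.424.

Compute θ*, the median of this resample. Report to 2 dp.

θ* = 2.44

Sorted: 1.424, 1.424, 2.439, 2.669, 2.669
Median = middle value = 2.44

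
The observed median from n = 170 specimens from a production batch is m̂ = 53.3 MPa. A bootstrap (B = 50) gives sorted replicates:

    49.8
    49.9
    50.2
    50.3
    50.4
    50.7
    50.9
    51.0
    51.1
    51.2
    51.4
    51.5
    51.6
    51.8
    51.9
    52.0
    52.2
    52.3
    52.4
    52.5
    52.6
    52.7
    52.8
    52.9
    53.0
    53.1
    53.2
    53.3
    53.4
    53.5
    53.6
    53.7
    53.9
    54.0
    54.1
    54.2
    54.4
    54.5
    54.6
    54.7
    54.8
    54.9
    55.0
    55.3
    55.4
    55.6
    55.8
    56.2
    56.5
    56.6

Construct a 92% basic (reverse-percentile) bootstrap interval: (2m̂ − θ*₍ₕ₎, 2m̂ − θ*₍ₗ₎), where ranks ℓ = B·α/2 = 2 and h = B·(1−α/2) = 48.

(50.4, 56.7)

Percentile endpoints at ranks 2 and 48: θ*₍2₎ = 49.9, θ*₍48₎ = 56.2.
Basic interval reflects these around m̂:
  lower = 2 × 53.3 − 56.2 = 50.4
  upper = 2 × 53.3 − 49.9 = 56.7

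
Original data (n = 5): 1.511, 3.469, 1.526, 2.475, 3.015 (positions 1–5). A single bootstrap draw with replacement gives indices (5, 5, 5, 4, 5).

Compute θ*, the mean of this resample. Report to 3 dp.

θ* = 2.907

Resample values: 3.015, 3.015, 3.015, 2.475, 3.015.
Mean = (3.015 + 3.015 + 3.015 + 2.475 + 3.015) / 5 = 14.5350 / 5 = 2.907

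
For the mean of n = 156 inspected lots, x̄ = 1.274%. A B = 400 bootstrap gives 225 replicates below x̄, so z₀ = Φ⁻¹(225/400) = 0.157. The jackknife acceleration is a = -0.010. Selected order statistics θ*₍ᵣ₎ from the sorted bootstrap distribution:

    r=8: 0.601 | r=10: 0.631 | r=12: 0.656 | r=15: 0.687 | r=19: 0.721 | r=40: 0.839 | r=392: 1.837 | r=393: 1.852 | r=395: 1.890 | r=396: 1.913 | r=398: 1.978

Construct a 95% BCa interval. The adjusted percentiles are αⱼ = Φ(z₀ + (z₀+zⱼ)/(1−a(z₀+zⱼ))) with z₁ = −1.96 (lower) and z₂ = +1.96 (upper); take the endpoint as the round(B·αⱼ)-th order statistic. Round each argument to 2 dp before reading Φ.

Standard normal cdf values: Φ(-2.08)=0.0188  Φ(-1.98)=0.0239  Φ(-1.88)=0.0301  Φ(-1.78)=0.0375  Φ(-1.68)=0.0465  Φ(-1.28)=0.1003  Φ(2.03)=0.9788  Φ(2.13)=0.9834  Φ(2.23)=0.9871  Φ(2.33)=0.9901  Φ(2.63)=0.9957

(0.721, 1.890)

Lower: z₀ + z₁ = 0.157 + (-1.960) = -1.803; 1 − a(z₀+z₁) = 1 − (-0.010)(-1.803) = 0.9820; argument = 0.157 + (-1.803)/0.9820 = -1.6791 → -1.68.
α₁ = Φ(-1.68) = 0.0465; rank = round(400 × 0.0465) = 19; θ*₍19₎ = 0.721.
Upper: z₀ + z₂ = 2.117; 1 − a(z₀+z₂) = 1.0212; argument = 2.2301 → 2.23; α₂ = 0.9871; rank = 395; θ*₍395₎ = 1.890.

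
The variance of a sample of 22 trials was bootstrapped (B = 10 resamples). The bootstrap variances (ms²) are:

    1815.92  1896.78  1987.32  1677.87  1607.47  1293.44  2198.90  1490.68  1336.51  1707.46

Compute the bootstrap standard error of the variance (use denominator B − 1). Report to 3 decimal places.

SE* = 285.567

Bootstrap SE is the standard deviation of the 10 replicate variances.
Mean of replicates: (1815.92 + 1896.78 + 1987.32 + 1677.87 + 1607.47 + 1293.44 + 2198.90 + 1490.68 + 1336.51 + 1707.46) / 10 = 17012.3500 / 10 = 1701.2350
Sum of squared deviations: (+114.6850)² + (+195.5450)² + (+286.0850)² + (−23.3650)² + (−93.7650)² + (−407.7950)² + (+497.6650)² + (−210.5550)² + (−364.7250)² + (+6.2250)² = 733936.6205
Variance = 733936.6205 / 9 = 81548.5134
SE* = √81548.5134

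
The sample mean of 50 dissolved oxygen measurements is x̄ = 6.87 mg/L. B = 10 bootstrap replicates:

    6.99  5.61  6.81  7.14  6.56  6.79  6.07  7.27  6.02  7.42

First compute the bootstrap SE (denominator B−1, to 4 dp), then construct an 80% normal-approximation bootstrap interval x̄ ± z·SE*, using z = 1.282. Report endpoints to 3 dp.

Mean of replicates = 6.6680; sum of squared deviations = 3.1980; SE* = √(3.1980/9) = 0.5961
Margin = 1.282 × 0.5961 = 0.7642
Interval: 6.87 ± 0.7642

(6.106, 7.634)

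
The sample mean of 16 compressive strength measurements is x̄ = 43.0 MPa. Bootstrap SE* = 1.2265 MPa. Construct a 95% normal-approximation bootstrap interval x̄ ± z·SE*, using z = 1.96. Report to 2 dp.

Margin = 1.96 × 1.2265 = 2.404
Interval: 43.0 ± 2.404

(40.60, 45.40)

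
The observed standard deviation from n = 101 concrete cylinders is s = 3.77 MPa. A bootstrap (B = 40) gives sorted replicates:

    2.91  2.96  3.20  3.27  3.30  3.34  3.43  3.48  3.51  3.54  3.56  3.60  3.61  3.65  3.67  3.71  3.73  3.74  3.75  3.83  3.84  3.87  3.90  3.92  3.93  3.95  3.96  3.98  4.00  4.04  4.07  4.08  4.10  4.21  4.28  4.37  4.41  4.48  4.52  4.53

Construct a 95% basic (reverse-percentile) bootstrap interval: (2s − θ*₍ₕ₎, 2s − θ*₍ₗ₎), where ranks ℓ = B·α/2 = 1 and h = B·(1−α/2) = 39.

Percentile endpoints at ranks 1 and 39: θ*₍1₎ = 2.91, θ*₍39₎ = 4.52.
Basic interval reflects these around s:
  lower = 2 × 3.77 − 4.52 = 3.02
  upper = 2 × 3.77 − 2.91 = 4.63

(3.02, 4.63)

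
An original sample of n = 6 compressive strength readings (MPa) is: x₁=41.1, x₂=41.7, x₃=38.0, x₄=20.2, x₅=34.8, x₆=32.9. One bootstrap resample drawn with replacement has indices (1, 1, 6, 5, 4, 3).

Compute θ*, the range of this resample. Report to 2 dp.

Resample values: 41.1, 41.1, 32.9, 34.8, 20.2, 38.0.
Range = 41.1 − 20.2 = 20.90

θ* = 20.90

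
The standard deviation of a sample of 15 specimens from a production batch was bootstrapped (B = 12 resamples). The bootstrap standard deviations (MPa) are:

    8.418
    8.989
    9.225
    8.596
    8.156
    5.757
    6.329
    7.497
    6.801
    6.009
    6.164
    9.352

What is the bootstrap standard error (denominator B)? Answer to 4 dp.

SE* = 1.2866

Bootstrap SE is the standard deviation of the 12 replicate standard deviations.
Mean of replicates: (8.418 + 8.989 + 9.225 + 8.596 + 8.156 + 5.757 + 6.329 + 7.497 + 6.801 + 6.009 + 6.164 + 9.352) / 12 = 91.29300 / 12 = 7.60775
Sum of squared deviations: (+0.81025)² + (+1.38125)² + (+1.61725)² + (+0.98825)² + (+0.54825)² + (−1.85075)² + (−1.27875)² + (−0.11075)² + (−0.80675)² + (−1.59875)² + (−1.44375)² + (+1.74425)² = 19.86348
Variance = 19.86348 / 12 = 1.65529
SE* = √1.65529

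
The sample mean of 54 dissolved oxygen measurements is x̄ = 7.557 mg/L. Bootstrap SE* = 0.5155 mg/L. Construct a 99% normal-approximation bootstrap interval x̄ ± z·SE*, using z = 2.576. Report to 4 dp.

(6.2291, 8.8849)

Margin = 2.576 × 0.5155 = 1.32793
Interval: 7.557 ± 1.32793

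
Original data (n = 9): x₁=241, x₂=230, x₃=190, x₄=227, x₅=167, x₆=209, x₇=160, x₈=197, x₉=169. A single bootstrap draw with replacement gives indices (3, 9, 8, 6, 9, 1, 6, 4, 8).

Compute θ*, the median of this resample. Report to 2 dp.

Resample values: 190, 169, 197, 209, 169, 241, 209, 227, 197.
Sorted: 169, 169, 190, 197, 197, 209, 209, 227, 241
Median = middle value = 197.00

θ* = 197.00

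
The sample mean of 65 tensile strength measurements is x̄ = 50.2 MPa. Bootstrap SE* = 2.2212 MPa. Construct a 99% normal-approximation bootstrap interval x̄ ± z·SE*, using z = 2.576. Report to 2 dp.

Margin = 2.576 × 2.2212 = 5.722
Interval: 50.2 ± 5.722

(44.48, 55.92)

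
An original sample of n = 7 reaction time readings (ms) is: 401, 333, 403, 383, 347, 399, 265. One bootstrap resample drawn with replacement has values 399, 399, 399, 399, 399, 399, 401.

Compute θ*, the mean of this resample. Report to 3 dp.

θ* = 399.286

Mean = (399 + 399 + 399 + 399 + 399 + 399 + 401) / 7 = 2795.0 / 7 = 399.286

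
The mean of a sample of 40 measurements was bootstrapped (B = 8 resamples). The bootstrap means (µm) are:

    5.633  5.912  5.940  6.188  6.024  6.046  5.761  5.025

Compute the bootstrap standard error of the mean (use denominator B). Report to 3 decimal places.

Bootstrap SE is the standard deviation of the 8 replicate means.
Mean of replicates: (5.633 + 5.912 + 5.940 + 6.188 + 6.024 + 6.046 + 5.761 + 5.025) / 8 = 46.5290 / 8 = 5.8161
Sum of squared deviations: (−0.1831)² + (+0.0959)² + (+0.1239)² + (+0.3719)² + (+0.2079)² + (+0.2299)² + (−0.0551)² + (−0.7911)² = 0.9213
Variance = 0.9213 / 8 = 0.1152
SE* = √0.1152

SE* = 0.339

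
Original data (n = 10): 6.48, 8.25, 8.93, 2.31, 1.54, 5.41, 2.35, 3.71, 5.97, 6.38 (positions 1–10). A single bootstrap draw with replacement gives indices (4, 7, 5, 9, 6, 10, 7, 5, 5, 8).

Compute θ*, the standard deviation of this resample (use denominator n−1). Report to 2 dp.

Resample values: 2.31, 2.35, 1.54, 5.97, 5.41, 6.38, 2.35, 1.54, 1.54, 3.71.
Mean = 3.3100; sum of squared deviations = 33.3124
s² = 33.3124 / 9 = 3.7014
s = √3.7014 = 1.92

θ* = 1.92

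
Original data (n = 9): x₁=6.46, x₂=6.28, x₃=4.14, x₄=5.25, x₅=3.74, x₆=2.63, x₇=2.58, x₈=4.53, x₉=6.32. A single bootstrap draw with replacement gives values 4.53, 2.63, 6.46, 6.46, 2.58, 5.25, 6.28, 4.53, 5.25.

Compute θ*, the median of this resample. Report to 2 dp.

θ* = 5.25

Sorted: 2.58, 2.63, 4.53, 4.53, 5.25, 5.25, 6.28, 6.46, 6.46
Median = middle value = 5.25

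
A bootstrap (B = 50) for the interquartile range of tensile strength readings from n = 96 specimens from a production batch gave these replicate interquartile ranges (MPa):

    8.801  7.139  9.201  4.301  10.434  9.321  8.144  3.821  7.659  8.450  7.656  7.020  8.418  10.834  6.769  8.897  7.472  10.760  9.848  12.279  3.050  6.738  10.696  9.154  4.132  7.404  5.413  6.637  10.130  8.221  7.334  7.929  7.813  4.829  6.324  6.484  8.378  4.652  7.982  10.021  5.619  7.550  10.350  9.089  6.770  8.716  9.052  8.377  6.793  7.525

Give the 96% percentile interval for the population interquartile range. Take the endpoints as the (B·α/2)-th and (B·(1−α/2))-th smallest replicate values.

Sorted replicates: 3.050, 3.821, 4.132, 4.301, 4.652, 4.829, 5.413, 5.619, 6.324, 6.484, 6.637, 6.738, 6.769, 6.770, 6.793, 7.020, 7.139, 7.334, 7.404, 7.472, 7.525, 7.550, 7.656, 7.659, 7.813, 7.929, 7.982, 8.144, 8.221, 8.377, 8.378, 8.418, 8.450, 8.716, 8.801, 8.897, 9.052, 9.089, 9.154, 9.201, 9.321, 9.848, 10.021, 10.130, 10.350, 10.434, 10.696, 10.760, 10.834, 12.279
α = 0.04; lower rank = 50 × 0.020 = 1; upper rank = 50 × 0.980 = 49.
The 1st smallest replicate is 3.050; the 49th is 10.834.

(3.050, 10.834)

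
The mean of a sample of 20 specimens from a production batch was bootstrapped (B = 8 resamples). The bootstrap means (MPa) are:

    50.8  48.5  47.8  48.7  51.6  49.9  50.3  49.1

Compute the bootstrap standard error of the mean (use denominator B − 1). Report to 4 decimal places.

Bootstrap SE is the standard deviation of the 8 replicate means.
Mean of replicates: (50.8 + 48.5 + 47.8 + 48.7 + 51.6 + 49.9 + 50.3 + 49.1) / 8 = 396.70000 / 8 = 49.58750
Sum of squared deviations: (+1.21250)² + (−1.08750)² + (−1.78750)² + (−0.88750)² + (+2.01250)² + (+0.31250)² + (+0.71250)² + (−0.48750)² = 11.52875
Variance = 11.52875 / 7 = 1.64696
SE* = √1.64696

SE* = 1.2833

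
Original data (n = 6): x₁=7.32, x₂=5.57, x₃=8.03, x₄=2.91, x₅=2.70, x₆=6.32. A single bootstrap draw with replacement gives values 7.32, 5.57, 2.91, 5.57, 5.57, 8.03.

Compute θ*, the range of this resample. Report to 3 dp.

Range = 8.03 − 2.91 = 5.120

θ* = 5.120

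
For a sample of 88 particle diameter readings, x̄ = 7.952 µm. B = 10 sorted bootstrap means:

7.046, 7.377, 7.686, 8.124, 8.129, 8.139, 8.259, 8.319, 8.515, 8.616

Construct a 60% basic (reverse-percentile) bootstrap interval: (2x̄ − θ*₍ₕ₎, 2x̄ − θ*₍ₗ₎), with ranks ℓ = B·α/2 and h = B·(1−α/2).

(7.585, 8.527)

Percentile endpoints at ranks 2 and 8: θ*₍2₎ = 7.377, θ*₍8₎ = 8.319.
Basic interval reflects these around x̄:
  lower = 2 × 7.952 − 8.319 = 7.585
  upper = 2 × 7.952 − 7.377 = 8.527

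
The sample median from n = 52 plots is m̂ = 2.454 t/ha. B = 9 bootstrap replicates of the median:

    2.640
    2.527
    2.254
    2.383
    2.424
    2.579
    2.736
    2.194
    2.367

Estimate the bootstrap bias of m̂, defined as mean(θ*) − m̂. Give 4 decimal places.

bias = +0.0020

mean(θ*) = (2.640 + 2.527 + 2.254 + 2.383 + 2.424 + 2.579 + 2.736 + 2.194 + 2.367) / 9 = 2.45600
bias = 2.45600 − 2.454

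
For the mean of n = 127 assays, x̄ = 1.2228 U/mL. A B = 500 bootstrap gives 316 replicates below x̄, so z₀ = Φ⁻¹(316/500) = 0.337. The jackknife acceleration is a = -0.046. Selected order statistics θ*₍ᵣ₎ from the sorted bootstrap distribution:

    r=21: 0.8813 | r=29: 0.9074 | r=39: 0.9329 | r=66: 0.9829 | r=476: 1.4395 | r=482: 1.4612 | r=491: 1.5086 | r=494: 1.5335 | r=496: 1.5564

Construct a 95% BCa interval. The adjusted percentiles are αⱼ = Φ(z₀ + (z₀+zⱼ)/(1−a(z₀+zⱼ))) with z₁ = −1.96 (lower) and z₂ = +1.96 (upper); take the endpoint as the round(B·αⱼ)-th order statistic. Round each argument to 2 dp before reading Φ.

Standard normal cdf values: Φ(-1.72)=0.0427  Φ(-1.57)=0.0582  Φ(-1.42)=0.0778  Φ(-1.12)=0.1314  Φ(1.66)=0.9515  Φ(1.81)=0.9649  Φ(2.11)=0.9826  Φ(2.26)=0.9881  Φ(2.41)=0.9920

(0.9329, 1.5564)

Lower: z₀ + z₁ = 0.337 + (-1.960) = -1.623; 1 − a(z₀+z₁) = 1 − (-0.046)(-1.623) = 0.9253; argument = 0.337 + (-1.623)/0.9253 = -1.4169 → -1.42.
α₁ = Φ(-1.42) = 0.0778; rank = round(500 × 0.0778) = 39; θ*₍39₎ = 0.9329.
Upper: z₀ + z₂ = 2.297; 1 − a(z₀+z₂) = 1.1057; argument = 2.4145 → 2.41; α₂ = 0.9920; rank = 496; θ*₍496₎ = 1.5564.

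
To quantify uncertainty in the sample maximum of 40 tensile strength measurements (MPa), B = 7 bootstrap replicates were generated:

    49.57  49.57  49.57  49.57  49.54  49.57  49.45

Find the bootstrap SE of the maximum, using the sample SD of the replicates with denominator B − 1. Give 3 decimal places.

Bootstrap SE is the standard deviation of the 7 replicate maximums.
Mean of replicates: (49.57 + 49.57 + 49.57 + 49.57 + 49.54 + 49.57 + 49.45) / 7 = 346.8400 / 7 = 49.5486
Sum of squared deviations: (+0.0214)² + (+0.0214)² + (+0.0214)² + (+0.0214)² + (−0.0086)² + (+0.0214)² + (−0.0986)² = 0.0121
Variance = 0.0121 / 6 = 0.0020
SE* = √0.0020

SE* = 0.045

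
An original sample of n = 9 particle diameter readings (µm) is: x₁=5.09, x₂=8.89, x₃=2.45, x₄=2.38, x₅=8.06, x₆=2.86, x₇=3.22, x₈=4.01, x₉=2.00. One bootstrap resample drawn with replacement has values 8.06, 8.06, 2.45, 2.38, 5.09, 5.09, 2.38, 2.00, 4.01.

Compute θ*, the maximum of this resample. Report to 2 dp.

θ* = 8.06

Maximum = 8.06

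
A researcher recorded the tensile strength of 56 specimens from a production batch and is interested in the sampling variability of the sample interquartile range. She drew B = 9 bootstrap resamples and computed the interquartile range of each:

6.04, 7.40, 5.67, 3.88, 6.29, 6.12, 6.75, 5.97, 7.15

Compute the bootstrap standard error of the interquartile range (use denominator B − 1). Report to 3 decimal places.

Bootstrap SE is the standard deviation of the 9 replicate interquartile ranges.
Mean of replicates: (6.04 + 7.40 + 5.67 + 3.88 + 6.29 + 6.12 + 6.75 + 5.97 + 7.15) / 9 = 55.2700 / 9 = 6.1411
Sum of squared deviations: (−0.1011)² + (+1.2589)² + (−0.4711)² + (−2.2611)² + (+0.1489)² + (−0.0211)² + (+0.6089)² + (−0.1711)² + (+1.0089)² = 8.3701
Variance = 8.3701 / 8 = 1.0463
SE* = √1.0463

SE* = 1.023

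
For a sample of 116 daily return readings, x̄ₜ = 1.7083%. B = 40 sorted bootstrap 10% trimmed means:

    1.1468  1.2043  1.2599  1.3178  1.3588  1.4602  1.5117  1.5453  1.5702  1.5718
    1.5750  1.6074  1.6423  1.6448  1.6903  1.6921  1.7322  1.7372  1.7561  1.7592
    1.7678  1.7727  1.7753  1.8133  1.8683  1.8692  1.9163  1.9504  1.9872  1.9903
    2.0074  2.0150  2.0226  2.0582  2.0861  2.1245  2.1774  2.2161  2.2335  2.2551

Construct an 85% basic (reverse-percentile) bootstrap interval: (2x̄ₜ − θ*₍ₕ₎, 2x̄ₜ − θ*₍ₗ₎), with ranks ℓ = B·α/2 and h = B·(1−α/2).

(1.2392, 2.1567)

Percentile endpoints at ranks 3 and 37: θ*₍3₎ = 1.2599, θ*₍37₎ = 2.1774.
Basic interval reflects these around x̄ₜ:
  lower = 2 × 1.7083 − 2.1774 = 1.2392
  upper = 2 × 1.7083 − 1.2599 = 2.1567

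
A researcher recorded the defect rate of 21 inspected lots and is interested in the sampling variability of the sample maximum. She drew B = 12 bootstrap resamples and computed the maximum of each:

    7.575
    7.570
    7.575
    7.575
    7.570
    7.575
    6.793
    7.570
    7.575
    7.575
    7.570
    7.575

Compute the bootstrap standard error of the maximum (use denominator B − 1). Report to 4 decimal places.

Bootstrap SE is the standard deviation of the 12 replicate maximums.
Mean of replicates: (7.575 + 7.570 + 7.575 + 7.575 + 7.570 + 7.575 + 6.793 + 7.570 + 7.575 + 7.575 + 7.570 + 7.575) / 12 = 90.09800 / 12 = 7.50817
Sum of squared deviations: (+0.06683)² + (+0.06183)² + (+0.06683)² + (+0.06683)² + (+0.06183)² + (+0.06683)² + (−0.71517)² + (+0.06183)² + (+0.06683)² + (+0.06683)² + (+0.06183)² + (+0.06683)² = 0.55802
Variance = 0.55802 / 11 = 0.05073
SE* = √0.05073

SE* = 0.2252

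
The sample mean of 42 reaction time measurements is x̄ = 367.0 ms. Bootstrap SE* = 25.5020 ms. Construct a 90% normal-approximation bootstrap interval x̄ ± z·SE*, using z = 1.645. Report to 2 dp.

Margin = 1.645 × 25.5020 = 41.951
Interval: 367.0 ± 41.951

(325.05, 408.95)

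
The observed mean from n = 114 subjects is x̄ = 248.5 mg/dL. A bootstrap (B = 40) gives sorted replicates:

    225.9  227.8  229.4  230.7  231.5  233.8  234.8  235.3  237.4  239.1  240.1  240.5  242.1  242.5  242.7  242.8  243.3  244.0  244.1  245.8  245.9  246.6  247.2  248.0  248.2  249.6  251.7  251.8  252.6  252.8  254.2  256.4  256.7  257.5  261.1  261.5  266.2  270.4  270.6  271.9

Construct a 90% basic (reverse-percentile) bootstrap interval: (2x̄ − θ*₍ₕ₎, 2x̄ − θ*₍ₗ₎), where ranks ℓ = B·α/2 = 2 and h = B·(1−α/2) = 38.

Percentile endpoints at ranks 2 and 38: θ*₍2₎ = 227.8, θ*₍38₎ = 270.4.
Basic interval reflects these around x̄:
  lower = 2 × 248.5 − 270.4 = 226.6
  upper = 2 × 248.5 − 227.8 = 269.2

(226.6, 269.2)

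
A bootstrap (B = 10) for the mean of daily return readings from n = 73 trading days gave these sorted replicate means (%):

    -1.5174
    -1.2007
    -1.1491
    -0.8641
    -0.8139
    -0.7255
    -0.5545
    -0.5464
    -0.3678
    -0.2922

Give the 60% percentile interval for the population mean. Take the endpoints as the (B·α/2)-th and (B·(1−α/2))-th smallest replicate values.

α = 0.40; lower rank = 10 × 0.200 = 2; upper rank = 10 × 0.800 = 8.
The 2nd smallest replicate is -1.2007; the 8th is -0.5464.

(-1.2007, -0.5464)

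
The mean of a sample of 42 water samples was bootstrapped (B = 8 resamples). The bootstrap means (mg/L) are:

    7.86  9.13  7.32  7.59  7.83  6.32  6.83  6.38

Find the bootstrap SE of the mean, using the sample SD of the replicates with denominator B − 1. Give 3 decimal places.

Bootstrap SE is the standard deviation of the 8 replicate means.
Mean of replicates: (7.86 + 9.13 + 7.32 + 7.59 + 7.83 + 6.32 + 6.83 + 6.38) / 8 = 59.2600 / 8 = 7.4075
Sum of squared deviations: (+0.4525)² + (+1.7225)² + (−0.0875)² + (+0.1825)² + (+0.4225)² + (−1.0875)² + (−0.5775)² + (−1.0275)² = 5.9632
Variance = 5.9632 / 7 = 0.8519
SE* = √0.8519

SE* = 0.923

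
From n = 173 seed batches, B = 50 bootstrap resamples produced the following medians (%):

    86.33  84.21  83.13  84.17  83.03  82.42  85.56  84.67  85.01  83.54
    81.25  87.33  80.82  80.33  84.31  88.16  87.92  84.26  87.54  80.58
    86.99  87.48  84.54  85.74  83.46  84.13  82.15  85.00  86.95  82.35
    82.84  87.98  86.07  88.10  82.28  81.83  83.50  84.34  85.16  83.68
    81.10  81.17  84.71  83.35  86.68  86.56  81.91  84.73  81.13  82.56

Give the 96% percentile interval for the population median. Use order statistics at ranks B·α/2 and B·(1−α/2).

Sorted replicates: 80.33, 80.58, 80.82, 81.10, 81.13, 81.17, 81.25, 81.83, 81.91, 82.15, 82.28, 82.35, 82.42, 82.56, 82.84, 83.03, 83.13, 83.35, 83.46, 83.50, 83.54, 83.68, 84.13, 84.17, 84.21, 84.26, 84.31, 84.34, 84.54, 84.67, 84.71, 84.73, 85.00, 85.01, 85.16, 85.56, 85.74, 86.07, 86.33, 86.56, 86.68, 86.95, 86.99, 87.33, 87.48, 87.54, 87.92, 87.98, 88.10, 88.16
α = 0.04; lower rank = 50 × 0.020 = 1; upper rank = 50 × 0.980 = 49.
The 1st smallest replicate is 80.33; the 49th is 88.10.

(80.33, 88.10)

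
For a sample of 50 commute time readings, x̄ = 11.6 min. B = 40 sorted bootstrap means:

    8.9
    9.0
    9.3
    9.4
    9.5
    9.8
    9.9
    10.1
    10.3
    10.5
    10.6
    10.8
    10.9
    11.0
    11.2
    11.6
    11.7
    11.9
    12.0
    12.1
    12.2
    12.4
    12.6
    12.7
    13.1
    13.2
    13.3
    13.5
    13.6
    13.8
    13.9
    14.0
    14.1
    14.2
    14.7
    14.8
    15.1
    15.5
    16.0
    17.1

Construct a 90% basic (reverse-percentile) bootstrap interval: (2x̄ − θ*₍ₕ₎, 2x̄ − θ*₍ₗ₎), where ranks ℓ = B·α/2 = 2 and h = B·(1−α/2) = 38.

(7.7, 14.2)

Percentile endpoints at ranks 2 and 38: θ*₍2₎ = 9.0, θ*₍38₎ = 15.5.
Basic interval reflects these around x̄:
  lower = 2 × 11.6 − 15.5 = 7.7
  upper = 2 × 11.6 − 9.0 = 14.2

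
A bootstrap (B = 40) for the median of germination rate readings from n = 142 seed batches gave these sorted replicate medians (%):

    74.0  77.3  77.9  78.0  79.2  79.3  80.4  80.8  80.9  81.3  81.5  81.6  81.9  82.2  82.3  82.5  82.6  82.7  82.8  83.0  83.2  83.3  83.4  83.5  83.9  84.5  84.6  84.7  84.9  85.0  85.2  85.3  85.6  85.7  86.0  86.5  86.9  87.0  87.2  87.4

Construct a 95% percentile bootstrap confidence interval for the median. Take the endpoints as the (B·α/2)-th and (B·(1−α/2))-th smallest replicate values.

α = 0.05; lower rank = 40 × 0.025 = 1; upper rank = 40 × 0.975 = 39.
The 1st smallest replicate is 74.0; the 39th is 87.2.

(74.0, 87.2)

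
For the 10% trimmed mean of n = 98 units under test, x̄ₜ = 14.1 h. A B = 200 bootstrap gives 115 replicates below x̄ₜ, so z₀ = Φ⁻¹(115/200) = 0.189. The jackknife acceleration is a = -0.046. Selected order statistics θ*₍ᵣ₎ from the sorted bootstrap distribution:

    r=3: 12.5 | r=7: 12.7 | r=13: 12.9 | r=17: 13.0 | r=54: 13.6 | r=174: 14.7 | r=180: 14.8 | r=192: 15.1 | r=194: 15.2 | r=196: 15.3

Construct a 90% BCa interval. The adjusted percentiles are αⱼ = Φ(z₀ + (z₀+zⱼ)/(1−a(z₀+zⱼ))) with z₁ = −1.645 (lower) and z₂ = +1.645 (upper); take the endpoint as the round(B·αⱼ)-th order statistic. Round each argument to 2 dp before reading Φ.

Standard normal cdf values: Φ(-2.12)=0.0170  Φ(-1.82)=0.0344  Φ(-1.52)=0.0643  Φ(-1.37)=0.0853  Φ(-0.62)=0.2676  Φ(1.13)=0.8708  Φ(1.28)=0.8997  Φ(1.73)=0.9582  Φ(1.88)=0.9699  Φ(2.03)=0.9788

(13.0, 15.2)

Lower: z₀ + z₁ = 0.189 + (-1.645) = -1.456; 1 − a(z₀+z₁) = 1 − (-0.046)(-1.456) = 0.9330; argument = 0.189 + (-1.456)/0.9330 = -1.3715 → -1.37.
α₁ = Φ(-1.37) = 0.0853; rank = round(200 × 0.0853) = 17; θ*₍17₎ = 13.0.
Upper: z₀ + z₂ = 1.834; 1 − a(z₀+z₂) = 1.0844; argument = 1.8803 → 1.88; α₂ = 0.9699; rank = 194; θ*₍194₎ = 15.2.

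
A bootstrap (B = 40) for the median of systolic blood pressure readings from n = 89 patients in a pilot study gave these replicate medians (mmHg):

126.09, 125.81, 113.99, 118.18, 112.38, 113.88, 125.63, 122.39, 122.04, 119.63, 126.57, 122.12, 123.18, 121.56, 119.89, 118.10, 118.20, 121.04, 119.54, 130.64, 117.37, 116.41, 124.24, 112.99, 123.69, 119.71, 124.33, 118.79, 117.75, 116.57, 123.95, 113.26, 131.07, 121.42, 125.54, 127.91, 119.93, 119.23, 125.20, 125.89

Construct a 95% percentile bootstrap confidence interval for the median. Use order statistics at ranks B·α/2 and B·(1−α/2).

(112.38, 130.64)

Sorted replicates: 112.38, 112.99, 113.26, 113.88, 113.99, 116.41, 116.57, 117.37, 117.75, 118.10, 118.18, 118.20, 118.79, 119.23, 119.54, 119.63, 119.71, 119.89, 119.93, 121.04, 121.42, 121.56, 122.04, 122.12, 122.39, 123.18, 123.69, 123.95, 124.24, 124.33, 125.20, 125.54, 125.63, 125.81, 125.89, 126.09, 126.57, 127.91, 130.64, 131.07
α = 0.05; lower rank = 40 × 0.025 = 1; upper rank = 40 × 0.975 = 39.
The 1st smallest replicate is 112.38; the 39th is 130.64.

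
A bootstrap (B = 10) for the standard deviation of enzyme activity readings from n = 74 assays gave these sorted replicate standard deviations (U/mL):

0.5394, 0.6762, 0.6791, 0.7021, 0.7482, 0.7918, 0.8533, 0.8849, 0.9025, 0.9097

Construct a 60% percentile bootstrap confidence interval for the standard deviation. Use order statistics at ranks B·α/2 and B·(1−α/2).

(0.6762, 0.8849)

α = 0.40; lower rank = 10 × 0.200 = 2; upper rank = 10 × 0.800 = 8.
The 2nd smallest replicate is 0.6762; the 8th is 0.8849.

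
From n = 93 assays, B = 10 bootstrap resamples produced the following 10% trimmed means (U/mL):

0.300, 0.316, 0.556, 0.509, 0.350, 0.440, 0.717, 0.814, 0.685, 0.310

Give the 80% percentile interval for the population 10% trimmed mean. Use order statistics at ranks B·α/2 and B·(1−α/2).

Sorted replicates: 0.300, 0.310, 0.316, 0.350, 0.440, 0.509, 0.556, 0.685, 0.717, 0.814
α = 0.20; lower rank = 10 × 0.100 = 1; upper rank = 10 × 0.900 = 9.
The 1st smallest replicate is 0.300; the 9th is 0.717.

(0.300, 0.717)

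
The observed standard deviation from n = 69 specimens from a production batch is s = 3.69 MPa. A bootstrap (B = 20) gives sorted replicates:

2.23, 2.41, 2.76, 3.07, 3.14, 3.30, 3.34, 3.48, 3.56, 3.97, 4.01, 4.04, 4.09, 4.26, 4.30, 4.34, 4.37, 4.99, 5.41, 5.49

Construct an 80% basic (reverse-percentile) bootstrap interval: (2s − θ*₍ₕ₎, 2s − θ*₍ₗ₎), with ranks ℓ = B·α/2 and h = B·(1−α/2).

Percentile endpoints at ranks 2 and 18: θ*₍2₎ = 2.41, θ*₍18₎ = 4.99.
Basic interval reflects these around s:
  lower = 2 × 3.69 − 4.99 = 2.39
  upper = 2 × 3.69 − 2.41 = 4.97

(2.39, 4.97)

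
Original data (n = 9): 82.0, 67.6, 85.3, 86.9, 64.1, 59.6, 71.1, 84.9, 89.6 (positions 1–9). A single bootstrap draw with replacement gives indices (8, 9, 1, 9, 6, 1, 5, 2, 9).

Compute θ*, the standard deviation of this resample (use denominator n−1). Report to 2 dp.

θ* = 11.82

Resample values: 84.9, 89.6, 82.0, 89.6, 59.6, 82.0, 64.1, 67.6, 89.6.
Mean = 78.7778; sum of squared deviations = 1117.7756
s² = 1117.7756 / 8 = 139.7219
s = √139.7219 = 11.82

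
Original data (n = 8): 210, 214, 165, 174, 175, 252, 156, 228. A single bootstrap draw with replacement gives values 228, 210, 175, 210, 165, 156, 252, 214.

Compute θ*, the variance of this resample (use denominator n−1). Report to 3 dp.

θ* = 1093.929

Mean = 201.2500; sum of squared deviations = 7657.5000
s² = 7657.5000 / 7 = 1093.9286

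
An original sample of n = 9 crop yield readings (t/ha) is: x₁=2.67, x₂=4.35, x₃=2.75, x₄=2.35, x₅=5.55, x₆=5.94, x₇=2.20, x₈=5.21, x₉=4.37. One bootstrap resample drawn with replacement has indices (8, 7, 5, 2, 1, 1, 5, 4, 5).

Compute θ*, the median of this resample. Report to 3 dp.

θ* = 4.350

Resample values: 5.21, 2.20, 5.55, 4.35, 2.67, 2.67, 5.55, 2.35, 5.55.
Sorted: 2.20, 2.35, 2.67, 2.67, 4.35, 5.21, 5.55, 5.55, 5.55
Median = middle value = 4.350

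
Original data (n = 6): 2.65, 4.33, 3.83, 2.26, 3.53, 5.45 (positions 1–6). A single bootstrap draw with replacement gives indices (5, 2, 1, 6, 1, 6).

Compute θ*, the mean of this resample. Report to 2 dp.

Resample values: 3.53, 4.33, 2.65, 5.45, 2.65, 5.45.
Mean = (3.53 + 4.33 + 2.65 + 5.45 + 2.65 + 5.45) / 6 = 24.060 / 6 = 4.01

θ* = 4.01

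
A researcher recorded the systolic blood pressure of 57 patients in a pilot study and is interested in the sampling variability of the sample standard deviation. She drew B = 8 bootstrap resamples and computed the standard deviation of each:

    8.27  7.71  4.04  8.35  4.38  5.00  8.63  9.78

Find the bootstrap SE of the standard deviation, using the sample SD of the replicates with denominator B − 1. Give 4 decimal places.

SE* = 2.2022

Bootstrap SE is the standard deviation of the 8 replicate standard deviations.
Mean of replicates: (8.27 + 7.71 + 4.04 + 8.35 + 4.38 + 5.00 + 8.63 + 9.78) / 8 = 56.16000 / 8 = 7.02000
Sum of squared deviations: (+1.25000)² + (+0.69000)² + (−2.98000)² + (+1.33000)² + (−2.64000)² + (−2.02000)² + (+1.61000)² + (+2.76000)² = 33.94760
Variance = 33.94760 / 7 = 4.84966
SE* = √4.84966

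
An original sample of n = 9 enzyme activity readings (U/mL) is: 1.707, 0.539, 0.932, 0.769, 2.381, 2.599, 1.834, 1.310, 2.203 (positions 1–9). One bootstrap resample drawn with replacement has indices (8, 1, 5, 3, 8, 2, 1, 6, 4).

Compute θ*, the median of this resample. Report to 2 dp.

θ* = 1.31

Resample values: 1.310, 1.707, 2.381, 0.932, 1.310, 0.539, 1.707, 2.599, 0.769.
Sorted: 0.539, 0.769, 0.932, 1.310, 1.310, 1.707, 1.707, 2.381, 2.599
Median = middle value = 1.31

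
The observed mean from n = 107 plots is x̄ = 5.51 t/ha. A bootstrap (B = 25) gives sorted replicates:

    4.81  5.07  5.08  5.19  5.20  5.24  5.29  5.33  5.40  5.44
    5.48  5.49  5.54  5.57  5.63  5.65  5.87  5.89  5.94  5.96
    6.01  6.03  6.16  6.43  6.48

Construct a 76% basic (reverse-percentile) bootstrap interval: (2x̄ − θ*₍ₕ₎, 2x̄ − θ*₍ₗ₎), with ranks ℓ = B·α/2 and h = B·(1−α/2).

(4.99, 5.94)

Percentile endpoints at ranks 3 and 22: θ*₍3₎ = 5.08, θ*₍22₎ = 6.03.
Basic interval reflects these around x̄:
  lower = 2 × 5.51 − 6.03 = 4.99
  upper = 2 × 5.51 − 5.08 = 5.94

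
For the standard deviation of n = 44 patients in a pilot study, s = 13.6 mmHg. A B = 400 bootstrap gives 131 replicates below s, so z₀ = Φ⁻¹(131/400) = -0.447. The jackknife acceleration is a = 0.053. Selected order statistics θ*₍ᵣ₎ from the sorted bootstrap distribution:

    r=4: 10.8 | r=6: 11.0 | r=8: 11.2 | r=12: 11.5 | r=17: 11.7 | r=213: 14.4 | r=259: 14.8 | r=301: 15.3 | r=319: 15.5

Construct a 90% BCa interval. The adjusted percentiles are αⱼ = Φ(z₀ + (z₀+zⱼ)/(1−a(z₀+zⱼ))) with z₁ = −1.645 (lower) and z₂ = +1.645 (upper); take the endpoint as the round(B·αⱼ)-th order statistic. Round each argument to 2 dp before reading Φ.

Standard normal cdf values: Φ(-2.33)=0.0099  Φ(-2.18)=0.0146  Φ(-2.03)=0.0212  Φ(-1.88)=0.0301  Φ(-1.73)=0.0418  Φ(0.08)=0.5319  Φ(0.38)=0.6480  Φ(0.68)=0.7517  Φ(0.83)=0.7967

(10.8, 15.5)

Lower: z₀ + z₁ = -0.447 + (-1.645) = -2.092; 1 − a(z₀+z₁) = 1 − (0.053)(-2.092) = 1.1109; argument = -0.447 + (-2.092)/1.1109 = -2.3302 → -2.33.
α₁ = Φ(-2.33) = 0.0099; rank = round(400 × 0.0099) = 4; θ*₍4₎ = 10.8.
Upper: z₀ + z₂ = 1.198; 1 − a(z₀+z₂) = 0.9365; argument = 0.8322 → 0.83; α₂ = 0.7967; rank = 319; θ*₍319₎ = 15.5.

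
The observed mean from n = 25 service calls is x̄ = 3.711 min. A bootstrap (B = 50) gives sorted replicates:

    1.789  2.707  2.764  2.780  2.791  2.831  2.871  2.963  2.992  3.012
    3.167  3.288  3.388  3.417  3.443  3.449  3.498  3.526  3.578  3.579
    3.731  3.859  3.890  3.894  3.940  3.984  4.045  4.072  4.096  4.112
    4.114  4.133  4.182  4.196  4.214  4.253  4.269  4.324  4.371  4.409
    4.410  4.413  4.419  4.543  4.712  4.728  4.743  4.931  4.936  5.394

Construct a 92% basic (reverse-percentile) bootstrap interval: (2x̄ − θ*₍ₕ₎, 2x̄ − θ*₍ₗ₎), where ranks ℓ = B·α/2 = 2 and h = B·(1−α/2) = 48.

(2.491, 4.715)

Percentile endpoints at ranks 2 and 48: θ*₍2₎ = 2.707, θ*₍48₎ = 4.931.
Basic interval reflects these around x̄:
  lower = 2 × 3.711 − 4.931 = 2.491
  upper = 2 × 3.711 − 2.707 = 4.715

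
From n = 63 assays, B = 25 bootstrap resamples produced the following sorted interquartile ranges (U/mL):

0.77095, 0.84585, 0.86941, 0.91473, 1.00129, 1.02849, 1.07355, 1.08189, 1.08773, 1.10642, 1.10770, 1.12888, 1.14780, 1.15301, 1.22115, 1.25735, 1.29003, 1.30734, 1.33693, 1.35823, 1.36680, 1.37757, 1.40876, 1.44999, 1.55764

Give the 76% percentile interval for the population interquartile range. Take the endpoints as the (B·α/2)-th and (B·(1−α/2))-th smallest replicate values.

α = 0.24; lower rank = 25 × 0.120 = 3; upper rank = 25 × 0.880 = 22.
The 3rd smallest replicate is 0.86941; the 22nd is 1.37757.

(0.86941, 1.37757)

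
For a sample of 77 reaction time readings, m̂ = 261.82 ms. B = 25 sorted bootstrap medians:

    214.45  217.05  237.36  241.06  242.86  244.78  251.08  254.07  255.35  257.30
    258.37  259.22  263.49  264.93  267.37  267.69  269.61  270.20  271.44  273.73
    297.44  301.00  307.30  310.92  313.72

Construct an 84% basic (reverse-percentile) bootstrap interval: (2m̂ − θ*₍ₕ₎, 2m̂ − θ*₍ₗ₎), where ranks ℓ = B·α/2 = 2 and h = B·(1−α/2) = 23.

(216.34, 306.59)

Percentile endpoints at ranks 2 and 23: θ*₍2₎ = 217.05, θ*₍23₎ = 307.30.
Basic interval reflects these around m̂:
  lower = 2 × 261.82 − 307.30 = 216.34
  upper = 2 × 261.82 − 217.05 = 306.59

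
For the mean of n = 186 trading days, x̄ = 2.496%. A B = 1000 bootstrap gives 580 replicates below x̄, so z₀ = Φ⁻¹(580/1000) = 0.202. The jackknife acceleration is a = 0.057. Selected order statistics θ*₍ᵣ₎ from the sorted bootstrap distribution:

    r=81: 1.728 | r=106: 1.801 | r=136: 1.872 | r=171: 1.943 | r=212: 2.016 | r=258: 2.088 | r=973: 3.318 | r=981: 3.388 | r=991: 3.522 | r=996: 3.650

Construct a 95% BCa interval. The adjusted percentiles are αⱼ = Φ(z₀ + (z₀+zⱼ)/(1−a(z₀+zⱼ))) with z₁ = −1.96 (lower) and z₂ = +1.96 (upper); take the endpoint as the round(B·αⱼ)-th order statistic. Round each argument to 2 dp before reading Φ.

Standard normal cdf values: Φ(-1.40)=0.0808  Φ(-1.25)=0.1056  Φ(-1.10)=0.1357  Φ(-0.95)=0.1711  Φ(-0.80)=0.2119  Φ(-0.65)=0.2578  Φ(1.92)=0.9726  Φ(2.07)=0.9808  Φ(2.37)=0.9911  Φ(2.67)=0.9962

(1.728, 3.650)

Lower: z₀ + z₁ = 0.202 + (-1.960) = -1.758; 1 − a(z₀+z₁) = 1 − (0.057)(-1.758) = 1.1002; argument = 0.202 + (-1.758)/1.1002 = -1.3959 → -1.40.
α₁ = Φ(-1.40) = 0.0808; rank = round(1000 × 0.0808) = 81; θ*₍81₎ = 1.728.
Upper: z₀ + z₂ = 2.162; 1 − a(z₀+z₂) = 0.8768; argument = 2.6679 → 2.67; α₂ = 0.9962; rank = 996; θ*₍996₎ = 3.650.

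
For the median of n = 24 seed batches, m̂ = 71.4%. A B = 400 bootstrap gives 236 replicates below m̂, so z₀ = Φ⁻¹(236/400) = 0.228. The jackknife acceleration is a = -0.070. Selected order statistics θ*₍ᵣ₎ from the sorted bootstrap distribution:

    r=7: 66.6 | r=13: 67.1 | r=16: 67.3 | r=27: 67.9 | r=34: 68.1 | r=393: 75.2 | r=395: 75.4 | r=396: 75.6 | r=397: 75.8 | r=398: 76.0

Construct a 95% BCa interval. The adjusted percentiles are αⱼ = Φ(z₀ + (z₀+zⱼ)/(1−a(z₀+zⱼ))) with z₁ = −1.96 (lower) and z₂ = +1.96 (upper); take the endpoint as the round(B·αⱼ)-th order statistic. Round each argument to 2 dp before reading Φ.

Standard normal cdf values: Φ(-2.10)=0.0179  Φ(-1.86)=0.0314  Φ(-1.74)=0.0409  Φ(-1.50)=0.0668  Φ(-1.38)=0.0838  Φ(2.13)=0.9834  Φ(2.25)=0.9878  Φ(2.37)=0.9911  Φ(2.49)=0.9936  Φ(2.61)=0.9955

(67.3, 75.2)

Lower: z₀ + z₁ = 0.228 + (-1.960) = -1.732; 1 − a(z₀+z₁) = 1 − (-0.070)(-1.732) = 0.8788; argument = 0.228 + (-1.732)/0.8788 = -1.7430 → -1.74.
α₁ = Φ(-1.74) = 0.0409; rank = round(400 × 0.0409) = 16; θ*₍16₎ = 67.3.
Upper: z₀ + z₂ = 2.188; 1 − a(z₀+z₂) = 1.1532; argument = 2.1254 → 2.13; α₂ = 0.9834; rank = 393; θ*₍393₎ = 75.2.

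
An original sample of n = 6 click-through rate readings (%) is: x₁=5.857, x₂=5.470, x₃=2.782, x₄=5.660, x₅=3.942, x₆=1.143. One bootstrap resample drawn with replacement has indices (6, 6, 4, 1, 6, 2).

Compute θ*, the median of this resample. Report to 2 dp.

θ* = 3.31

Resample values: 1.143, 1.143, 5.660, 5.857, 1.143, 5.470.
Sorted: 1.143, 1.143, 1.143, 5.470, 5.660, 5.857
Median = average of the two middle values = 3.31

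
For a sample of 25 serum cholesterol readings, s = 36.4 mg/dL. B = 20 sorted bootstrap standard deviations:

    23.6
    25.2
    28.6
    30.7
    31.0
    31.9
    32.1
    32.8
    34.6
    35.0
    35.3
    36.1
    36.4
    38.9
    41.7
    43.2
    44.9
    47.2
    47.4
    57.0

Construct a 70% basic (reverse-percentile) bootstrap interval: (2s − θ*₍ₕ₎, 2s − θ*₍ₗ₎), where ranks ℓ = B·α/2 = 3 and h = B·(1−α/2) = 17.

Percentile endpoints at ranks 3 and 17: θ*₍3₎ = 28.6, θ*₍17₎ = 44.9.
Basic interval reflects these around s:
  lower = 2 × 36.4 − 44.9 = 27.9
  upper = 2 × 36.4 − 28.6 = 44.2

(27.9, 44.2)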